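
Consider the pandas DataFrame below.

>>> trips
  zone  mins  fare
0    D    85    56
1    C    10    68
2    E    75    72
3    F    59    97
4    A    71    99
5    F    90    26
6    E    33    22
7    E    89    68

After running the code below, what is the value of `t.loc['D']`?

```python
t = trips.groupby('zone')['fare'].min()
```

56

group by zone, min of fare:
zone
A    99
C    68
D    56
E    22
F    26
Name: fare, dtype: int64
Taking the value at index 'D' gives 56.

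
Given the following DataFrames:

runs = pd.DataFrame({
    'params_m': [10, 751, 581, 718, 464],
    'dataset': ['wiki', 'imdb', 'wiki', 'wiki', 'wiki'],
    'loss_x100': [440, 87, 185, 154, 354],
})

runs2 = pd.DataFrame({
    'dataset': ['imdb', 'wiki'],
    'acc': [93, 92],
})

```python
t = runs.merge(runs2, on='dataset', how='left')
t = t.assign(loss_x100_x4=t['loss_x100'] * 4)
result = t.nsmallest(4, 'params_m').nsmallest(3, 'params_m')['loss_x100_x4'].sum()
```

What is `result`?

3916

merge on 'dataset' (how='left') → 5 rows:
   params_m dataset  loss_x100  acc
0        10    wiki        440   92
1       751    imdb         87   93
2       581    wiki        185   92
3       718    wiki        154   92
4       464    wiki        354   92
add column loss_x100_x4 = t['loss_x100'] * 4:
   params_m dataset  loss_x100  acc  loss_x100_x4
0        10    wiki        440   92          1760
1       751    imdb         87   93           348
2       581    wiki        185   92           740
3       718    wiki        154   92           616
4       464    wiki        354   92          1416
take 4 rows with smallest params_m:
   params_m dataset  loss_x100  acc  loss_x100_x4
0        10    wiki        440   92          1760
4       464    wiki        354   92          1416
2       581    wiki        185   92           740
3       718    wiki        154   92           616
take 3 rows with smallest params_m:
   params_m dataset  loss_x100  acc  loss_x100_x4
0        10    wiki        440   92          1760
4       464    wiki        354   92          1416
2       581    wiki        185   92           740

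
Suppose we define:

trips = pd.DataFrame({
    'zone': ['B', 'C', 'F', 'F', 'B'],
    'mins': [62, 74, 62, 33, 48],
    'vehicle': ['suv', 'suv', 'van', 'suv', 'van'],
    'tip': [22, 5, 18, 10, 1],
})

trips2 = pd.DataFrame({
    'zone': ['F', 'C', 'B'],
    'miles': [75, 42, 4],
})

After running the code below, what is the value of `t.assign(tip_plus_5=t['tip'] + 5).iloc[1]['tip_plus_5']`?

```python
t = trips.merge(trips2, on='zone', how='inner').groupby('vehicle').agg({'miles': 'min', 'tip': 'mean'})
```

merge on 'zone' (how='inner') → 5 rows:
  zone  mins vehicle  tip  miles
0    B    62     suv   22      4
1    C    74     suv    5     42
2    F    62     van   18     75
3    F    33     suv   10     75
4    B    48     van    1      4
group by vehicle: min(miles), mean(tip):
         miles        tip
vehicle                  
suv          4  12.333333
van          4   9.500000
add column tip_plus_5 = t['tip'] + 5:
         miles        tip  tip_plus_5
vehicle                              
suv          4  12.333333   17.333333
van          4   9.500000   14.500000
value at position 1, column 'tip_plus_5' → 14.5

14.5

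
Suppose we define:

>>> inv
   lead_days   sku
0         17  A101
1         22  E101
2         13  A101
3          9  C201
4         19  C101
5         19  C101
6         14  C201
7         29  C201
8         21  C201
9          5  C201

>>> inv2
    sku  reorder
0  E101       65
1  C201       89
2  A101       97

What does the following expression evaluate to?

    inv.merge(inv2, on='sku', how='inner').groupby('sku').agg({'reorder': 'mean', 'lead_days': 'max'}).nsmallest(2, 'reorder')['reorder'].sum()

merge on 'sku' (how='inner') → 8 rows:
   lead_days   sku  reorder
0         17  A101       97
1         22  E101       65
2         13  A101       97
3          9  C201       89
4         14  C201       89
5         29  C201       89
6         21  C201       89
7          5  C201       89
group by sku: mean(reorder), max(lead_days):
      reorder  lead_days
sku                     
A101     97.0         17
C201     89.0         29
E101     65.0         22
take 2 rows with smallest reorder:
      reorder  lead_days
sku                     
E101     65.0         22
C201     89.0         29
The sum of column 'reorder' is 154.0.

154.0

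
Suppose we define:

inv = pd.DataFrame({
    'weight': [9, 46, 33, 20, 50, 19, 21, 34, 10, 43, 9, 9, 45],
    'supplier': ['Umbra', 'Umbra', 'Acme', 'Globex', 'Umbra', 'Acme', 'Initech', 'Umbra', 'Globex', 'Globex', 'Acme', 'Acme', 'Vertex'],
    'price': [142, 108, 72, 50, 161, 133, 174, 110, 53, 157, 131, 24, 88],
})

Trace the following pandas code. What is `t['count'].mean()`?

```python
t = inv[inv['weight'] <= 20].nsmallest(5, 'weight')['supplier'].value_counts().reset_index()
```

1.66666666667

filter rows where weight <= 20:
    weight supplier  price
0        9    Umbra    142
3       20   Globex     50
5       19     Acme    133
8       10   Globex     53
10       9     Acme    131
11       9     Acme     24
take 5 rows with smallest weight:
    weight supplier  price
0        9    Umbra    142
10       9     Acme    131
11       9     Acme     24
8       10   Globex     53
5       19     Acme    133
value_counts of supplier:
supplier
Acme      3
Umbra     1
Globex    1
Name: count, dtype: int64
reset_index():
  supplier  count
0     Acme      3
1    Umbra      1
2   Globex      1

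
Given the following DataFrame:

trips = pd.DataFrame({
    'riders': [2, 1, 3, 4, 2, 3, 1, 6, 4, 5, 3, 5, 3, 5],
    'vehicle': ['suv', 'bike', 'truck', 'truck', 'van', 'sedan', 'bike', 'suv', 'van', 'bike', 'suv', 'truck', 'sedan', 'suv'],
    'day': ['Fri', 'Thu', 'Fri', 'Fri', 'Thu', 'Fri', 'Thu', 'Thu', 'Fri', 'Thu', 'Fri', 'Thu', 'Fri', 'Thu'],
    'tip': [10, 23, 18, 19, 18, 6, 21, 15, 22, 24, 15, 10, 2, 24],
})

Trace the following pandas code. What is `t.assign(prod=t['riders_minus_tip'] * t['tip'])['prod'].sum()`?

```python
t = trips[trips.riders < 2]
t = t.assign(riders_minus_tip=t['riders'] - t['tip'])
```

-926

filter rows where riders < 2:
   riders vehicle  day  tip
1       1    bike  Thu   23
6       1    bike  Thu   21
add column riders_minus_tip = t['riders'] - t['tip']:
   riders vehicle  day  tip  riders_minus_tip
1       1    bike  Thu   23               -22
6       1    bike  Thu   21               -20
add column prod = t['riders_minus_tip'] * t['tip']:
   riders vehicle  day  tip  riders_minus_tip  prod
1       1    bike  Thu   23               -22  -506
6       1    bike  Thu   21               -20  -420
Finally, sum of column 'prod' = -926.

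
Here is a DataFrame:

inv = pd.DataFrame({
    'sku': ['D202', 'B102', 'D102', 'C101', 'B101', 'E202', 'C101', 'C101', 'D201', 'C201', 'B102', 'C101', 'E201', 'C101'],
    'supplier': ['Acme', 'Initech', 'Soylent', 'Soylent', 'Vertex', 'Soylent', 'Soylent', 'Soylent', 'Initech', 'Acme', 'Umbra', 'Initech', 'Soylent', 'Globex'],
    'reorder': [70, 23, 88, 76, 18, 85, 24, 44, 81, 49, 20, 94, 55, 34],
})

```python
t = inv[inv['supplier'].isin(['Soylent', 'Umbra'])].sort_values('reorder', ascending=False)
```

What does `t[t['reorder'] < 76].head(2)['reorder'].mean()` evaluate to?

filter rows where supplier in ['Soylent', 'Umbra']:
     sku supplier  reorder
2   D102  Soylent       88
3   C101  Soylent       76
5   E202  Soylent       85
6   C101  Soylent       24
7   C101  Soylent       44
10  B102    Umbra       20
12  E201  Soylent       55
sort by reorder descending:
     sku supplier  reorder
2   D102  Soylent       88
5   E202  Soylent       85
3   C101  Soylent       76
12  E201  Soylent       55
7   C101  Soylent       44
6   C101  Soylent       24
10  B102    Umbra       20
filter rows where reorder < 76:
     sku supplier  reorder
12  E201  Soylent       55
7   C101  Soylent       44
6   C101  Soylent       24
10  B102    Umbra       20
take first 2 rows:
     sku supplier  reorder
12  E201  Soylent       55
7   C101  Soylent       44
So mean() = 49.5.

49.5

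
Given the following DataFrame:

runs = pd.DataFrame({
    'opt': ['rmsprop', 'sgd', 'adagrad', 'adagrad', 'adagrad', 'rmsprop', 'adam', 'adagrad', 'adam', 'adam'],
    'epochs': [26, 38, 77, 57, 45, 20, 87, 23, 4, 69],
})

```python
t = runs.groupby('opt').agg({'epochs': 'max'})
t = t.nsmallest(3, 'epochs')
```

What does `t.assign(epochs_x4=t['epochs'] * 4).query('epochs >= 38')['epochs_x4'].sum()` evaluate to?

460

group by opt, max of epochs:
         epochs
opt            
adagrad      77
adam         87
rmsprop      26
sgd          38
take 3 rows with smallest epochs:
         epochs
opt            
rmsprop      26
sgd          38
adagrad      77
add column epochs_x4 = t['epochs'] * 4:
         epochs  epochs_x4
opt                       
rmsprop      26        104
sgd          38        152
adagrad      77        308
filter rows where epochs >= 38:
         epochs  epochs_x4
opt                       
sgd          38        152
adagrad      77        308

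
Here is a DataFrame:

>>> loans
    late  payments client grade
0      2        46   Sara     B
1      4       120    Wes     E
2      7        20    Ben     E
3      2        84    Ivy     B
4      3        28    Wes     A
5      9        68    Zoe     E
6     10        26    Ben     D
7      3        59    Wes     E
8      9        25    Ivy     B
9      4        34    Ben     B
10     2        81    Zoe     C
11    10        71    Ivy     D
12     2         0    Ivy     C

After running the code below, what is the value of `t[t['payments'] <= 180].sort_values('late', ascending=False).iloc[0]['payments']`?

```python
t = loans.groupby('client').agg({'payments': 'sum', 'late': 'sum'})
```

group by client: sum(payments), sum(late):
        payments  late
client                
Ben           80    21
Ivy          180    23
Sara          46     2
Wes          207    10
Zoe          149    11
filter rows where payments <= 180:
        payments  late
client                
Ben           80    21
Ivy          180    23
Sara          46     2
Zoe          149    11
sort by late descending:
        payments  late
client                
Ivy          180    23
Ben           80    21
Zoe          149    11
Sara          46     2
So iloc[0]['payments'] = 180.

180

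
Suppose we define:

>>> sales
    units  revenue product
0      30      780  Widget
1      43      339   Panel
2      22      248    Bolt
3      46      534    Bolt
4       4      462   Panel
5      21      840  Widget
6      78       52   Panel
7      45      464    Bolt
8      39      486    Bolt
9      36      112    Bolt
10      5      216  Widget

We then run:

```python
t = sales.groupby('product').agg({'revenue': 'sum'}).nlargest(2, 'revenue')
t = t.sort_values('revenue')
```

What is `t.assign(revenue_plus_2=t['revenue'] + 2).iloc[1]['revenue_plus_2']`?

group by product, sum of revenue:
         revenue
product         
Bolt        1844
Panel        853
Widget      1836
take 2 rows with largest revenue:
         revenue
product         
Bolt        1844
Widget      1836
sort by revenue:
         revenue
product         
Widget      1836
Bolt        1844
add column revenue_plus_2 = t['revenue'] + 2:
         revenue  revenue_plus_2
product                         
Widget      1836            1838
Bolt        1844            1846

1846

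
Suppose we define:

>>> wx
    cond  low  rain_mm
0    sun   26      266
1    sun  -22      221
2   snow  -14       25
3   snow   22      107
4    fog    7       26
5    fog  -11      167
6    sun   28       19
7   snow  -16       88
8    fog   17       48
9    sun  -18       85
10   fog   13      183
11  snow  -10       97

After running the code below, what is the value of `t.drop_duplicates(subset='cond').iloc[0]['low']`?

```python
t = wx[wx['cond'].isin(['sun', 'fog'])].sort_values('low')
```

-22

filter rows where cond in ['sun', 'fog']:
   cond  low  rain_mm
0   sun   26      266
1   sun  -22      221
4   fog    7       26
5   fog  -11      167
6   sun   28       19
8   fog   17       48
9   sun  -18       85
10  fog   13      183
sort by low:
   cond  low  rain_mm
1   sun  -22      221
9   sun  -18       85
5   fog  -11      167
4   fog    7       26
10  fog   13      183
8   fog   17       48
0   sun   26      266
6   sun   28       19
drop duplicate cond (keep=first):
  cond  low  rain_mm
1  sun  -22      221
5  fog  -11      167
value at position 0, column 'low' → -22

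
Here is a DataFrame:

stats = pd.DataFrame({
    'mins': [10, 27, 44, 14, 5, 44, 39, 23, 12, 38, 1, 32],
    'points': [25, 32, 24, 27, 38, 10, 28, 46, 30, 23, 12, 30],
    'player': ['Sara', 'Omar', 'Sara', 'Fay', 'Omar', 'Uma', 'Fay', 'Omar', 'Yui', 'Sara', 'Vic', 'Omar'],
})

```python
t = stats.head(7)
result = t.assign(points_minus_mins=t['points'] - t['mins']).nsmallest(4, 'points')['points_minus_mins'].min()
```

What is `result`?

-34

take first 7 rows:
   mins  points player
0    10      25   Sara
1    27      32   Omar
2    44      24   Sara
3    14      27    Fay
4     5      38   Omar
5    44      10    Uma
6    39      28    Fay
add column points_minus_mins = t['points'] - t['mins']:
   mins  points player  points_minus_mins
0    10      25   Sara                 15
1    27      32   Omar                  5
2    44      24   Sara                -20
3    14      27    Fay                 13
4     5      38   Omar                 33
5    44      10    Uma                -34
6    39      28    Fay                -11
take 4 rows with smallest points:
   mins  points player  points_minus_mins
5    44      10    Uma                -34
2    44      24   Sara                -20
0    10      25   Sara                 15
3    14      27    Fay                 13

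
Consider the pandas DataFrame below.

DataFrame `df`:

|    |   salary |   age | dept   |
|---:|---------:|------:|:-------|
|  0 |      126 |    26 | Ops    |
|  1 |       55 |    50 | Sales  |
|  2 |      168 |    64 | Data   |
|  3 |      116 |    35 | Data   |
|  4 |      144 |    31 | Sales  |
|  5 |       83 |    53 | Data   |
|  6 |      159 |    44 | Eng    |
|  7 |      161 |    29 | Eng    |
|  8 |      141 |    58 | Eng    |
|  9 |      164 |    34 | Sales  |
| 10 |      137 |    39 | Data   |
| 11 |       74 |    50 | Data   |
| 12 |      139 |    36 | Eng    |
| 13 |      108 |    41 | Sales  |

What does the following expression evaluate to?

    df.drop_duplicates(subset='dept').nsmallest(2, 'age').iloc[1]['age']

drop duplicate dept (keep=first):
   salary  age   dept
0     126   26    Ops
1      55   50  Sales
2     168   64   Data
6     159   44    Eng
take 2 rows with smallest age:
   salary  age dept
0     126   26  Ops
6     159   44  Eng
The value at position 1, column 'age' is 44.

44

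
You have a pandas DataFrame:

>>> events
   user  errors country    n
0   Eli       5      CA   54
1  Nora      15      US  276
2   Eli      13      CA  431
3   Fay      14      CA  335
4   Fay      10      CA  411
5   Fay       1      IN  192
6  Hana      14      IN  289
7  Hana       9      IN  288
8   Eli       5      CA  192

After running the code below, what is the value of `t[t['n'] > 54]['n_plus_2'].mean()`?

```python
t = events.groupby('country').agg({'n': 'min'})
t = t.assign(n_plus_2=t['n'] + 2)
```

group by country, min of n:
           n
country     
CA        54
IN       192
US       276
add column n_plus_2 = t['n'] + 2:
           n  n_plus_2
country               
CA        54        56
IN       192       194
US       276       278
filter rows where n > 54:
           n  n_plus_2
country               
IN       192       194
US       276       278
So mean() = 236.0.

236.0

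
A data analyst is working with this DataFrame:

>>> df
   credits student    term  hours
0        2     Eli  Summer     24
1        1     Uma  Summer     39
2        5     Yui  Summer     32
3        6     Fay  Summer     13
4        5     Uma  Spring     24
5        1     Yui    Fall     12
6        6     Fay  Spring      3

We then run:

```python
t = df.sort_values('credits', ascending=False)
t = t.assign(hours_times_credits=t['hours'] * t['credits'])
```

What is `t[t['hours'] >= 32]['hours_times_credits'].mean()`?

99.5

sort by credits descending:
   credits student    term  hours
3        6     Fay  Summer     13
6        6     Fay  Spring      3
2        5     Yui  Summer     32
4        5     Uma  Spring     24
0        2     Eli  Summer     24
1        1     Uma  Summer     39
5        1     Yui    Fall     12
add column hours_times_credits = t['hours'] * t['credits']:
   credits student    term  hours  hours_times_credits
3        6     Fay  Summer     13                   78
6        6     Fay  Spring      3                   18
2        5     Yui  Summer     32                  160
4        5     Uma  Spring     24                  120
0        2     Eli  Summer     24                   48
1        1     Uma  Summer     39                   39
5        1     Yui    Fall     12                   12
filter rows where hours >= 32:
   credits student    term  hours  hours_times_credits
2        5     Yui  Summer     32                  160
1        1     Uma  Summer     39                   39
Hence 99.5.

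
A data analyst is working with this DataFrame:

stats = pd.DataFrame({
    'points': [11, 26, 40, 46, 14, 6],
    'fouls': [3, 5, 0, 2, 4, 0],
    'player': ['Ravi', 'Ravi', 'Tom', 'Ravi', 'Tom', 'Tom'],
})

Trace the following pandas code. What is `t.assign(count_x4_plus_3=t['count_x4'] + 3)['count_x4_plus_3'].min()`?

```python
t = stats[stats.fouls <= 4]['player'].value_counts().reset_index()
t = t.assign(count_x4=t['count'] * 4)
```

filter rows where fouls <= 4:
   points  fouls player
0      11      3   Ravi
2      40      0    Tom
3      46      2   Ravi
4      14      4    Tom
5       6      0    Tom
value_counts of player:
player
Tom     3
Ravi    2
Name: count, dtype: int64
reset_index():
  player  count
0    Tom      3
1   Ravi      2
add column count_x4 = t['count'] * 4:
  player  count  count_x4
0    Tom      3        12
1   Ravi      2         8
add column count_x4_plus_3 = t['count_x4'] + 3:
  player  count  count_x4  count_x4_plus_3
0    Tom      3        12               15
1   Ravi      2         8               11
Hence 11.

11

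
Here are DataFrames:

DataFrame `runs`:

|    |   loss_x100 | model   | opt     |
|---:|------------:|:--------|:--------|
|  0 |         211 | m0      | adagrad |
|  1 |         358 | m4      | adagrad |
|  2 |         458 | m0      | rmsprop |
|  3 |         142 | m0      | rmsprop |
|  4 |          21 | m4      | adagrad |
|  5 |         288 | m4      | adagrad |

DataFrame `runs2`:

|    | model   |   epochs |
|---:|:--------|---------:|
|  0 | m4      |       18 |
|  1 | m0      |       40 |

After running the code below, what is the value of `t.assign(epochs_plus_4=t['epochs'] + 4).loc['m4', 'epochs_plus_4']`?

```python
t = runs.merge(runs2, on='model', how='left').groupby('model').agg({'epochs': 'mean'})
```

merge on 'model' (how='left') → 6 rows:
   loss_x100 model      opt  epochs
0        211    m0  adagrad      40
1        358    m4  adagrad      18
2        458    m0  rmsprop      40
3        142    m0  rmsprop      40
4         21    m4  adagrad      18
5        288    m4  adagrad      18
group by model, mean of epochs:
       epochs
model        
m0       40.0
m4       18.0
add column epochs_plus_4 = t['epochs'] + 4:
       epochs  epochs_plus_4
model                       
m0       40.0           44.0
m4       18.0           22.0

22.0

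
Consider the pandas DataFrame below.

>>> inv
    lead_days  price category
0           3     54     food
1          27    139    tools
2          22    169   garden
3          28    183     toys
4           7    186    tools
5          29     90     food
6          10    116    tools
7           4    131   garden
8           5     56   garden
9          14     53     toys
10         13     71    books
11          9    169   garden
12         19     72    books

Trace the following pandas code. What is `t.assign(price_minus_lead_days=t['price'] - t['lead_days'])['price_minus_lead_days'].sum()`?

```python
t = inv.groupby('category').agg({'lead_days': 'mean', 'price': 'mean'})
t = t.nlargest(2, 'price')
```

253.583333333

group by category: mean(lead_days), mean(price):
          lead_days   price
category                   
books     16.000000   71.50
food      16.000000   72.00
garden    10.000000  131.25
tools     14.666667  147.00
toys      21.000000  118.00
take 2 rows with largest price:
          lead_days   price
category                   
tools     14.666667  147.00
garden    10.000000  131.25
add column price_minus_lead_days = t['price'] - t['lead_days']:
          lead_days   price  price_minus_lead_days
category                                          
tools     14.666667  147.00             132.333333
garden    10.000000  131.25             121.250000
Hence 253.583333333.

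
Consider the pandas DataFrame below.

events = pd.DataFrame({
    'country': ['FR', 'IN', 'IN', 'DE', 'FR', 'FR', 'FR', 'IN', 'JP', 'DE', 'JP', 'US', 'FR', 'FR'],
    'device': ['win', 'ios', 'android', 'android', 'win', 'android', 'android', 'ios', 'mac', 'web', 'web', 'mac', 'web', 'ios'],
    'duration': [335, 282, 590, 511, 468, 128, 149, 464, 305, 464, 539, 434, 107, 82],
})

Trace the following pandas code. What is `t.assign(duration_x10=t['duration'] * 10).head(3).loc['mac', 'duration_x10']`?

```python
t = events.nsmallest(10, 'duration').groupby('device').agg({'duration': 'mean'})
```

take 10 rows with smallest duration:
   country   device  duration
13      FR      ios        82
12      FR      web       107
5       FR  android       128
6       FR  android       149
1       IN      ios       282
8       JP      mac       305
0       FR      win       335
11      US      mac       434
7       IN      ios       464
9       DE      web       464
group by device, mean of duration:
         duration
device           
android     138.5
ios         276.0
mac         369.5
web         285.5
win         335.0
add column duration_x10 = t['duration'] * 10:
         duration  duration_x10
device                         
android     138.5        1385.0
ios         276.0        2760.0
mac         369.5        3695.0
web         285.5        2855.0
win         335.0        3350.0
take first 3 rows:
         duration  duration_x10
device                         
android     138.5        1385.0
ios         276.0        2760.0
mac         369.5        3695.0
Reading off the value at row 'mac', column 'duration_x10', we get 3695.0.

3695.0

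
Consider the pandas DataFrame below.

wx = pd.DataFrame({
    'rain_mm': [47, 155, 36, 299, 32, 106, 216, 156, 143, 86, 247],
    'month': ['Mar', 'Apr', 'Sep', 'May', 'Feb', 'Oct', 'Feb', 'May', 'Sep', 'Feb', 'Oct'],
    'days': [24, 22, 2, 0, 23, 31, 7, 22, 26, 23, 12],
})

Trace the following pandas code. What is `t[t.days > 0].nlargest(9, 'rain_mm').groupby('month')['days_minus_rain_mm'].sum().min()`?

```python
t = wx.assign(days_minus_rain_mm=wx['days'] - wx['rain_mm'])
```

add column days_minus_rain_mm = wx['days'] - wx['rain_mm']:
    rain_mm month  days  days_minus_rain_mm
0        47   Mar    24                 -23
1       155   Apr    22                -133
2        36   Sep     2                 -34
3       299   May     0                -299
4        32   Feb    23                  -9
5       106   Oct    31                 -75
6       216   Feb     7                -209
7       156   May    22                -134
8       143   Sep    26                -117
9        86   Feb    23                 -63
10      247   Oct    12                -235
filter rows where days > 0:
    rain_mm month  days  days_minus_rain_mm
0        47   Mar    24                 -23
1       155   Apr    22                -133
2        36   Sep     2                 -34
4        32   Feb    23                  -9
5       106   Oct    31                 -75
6       216   Feb     7                -209
7       156   May    22                -134
8       143   Sep    26                -117
9        86   Feb    23                 -63
10      247   Oct    12                -235
take 9 rows with largest rain_mm:
    rain_mm month  days  days_minus_rain_mm
10      247   Oct    12                -235
6       216   Feb     7                -209
7       156   May    22                -134
1       155   Apr    22                -133
8       143   Sep    26                -117
5       106   Oct    31                 -75
9        86   Feb    23                 -63
0        47   Mar    24                 -23
2        36   Sep     2                 -34
group by month, sum of days_minus_rain_mm:
month
Apr   -133
Feb   -272
Mar    -23
May   -134
Oct   -310
Sep   -151
Name: days_minus_rain_mm, dtype: int64
Then the min of the resulting series: -310

-310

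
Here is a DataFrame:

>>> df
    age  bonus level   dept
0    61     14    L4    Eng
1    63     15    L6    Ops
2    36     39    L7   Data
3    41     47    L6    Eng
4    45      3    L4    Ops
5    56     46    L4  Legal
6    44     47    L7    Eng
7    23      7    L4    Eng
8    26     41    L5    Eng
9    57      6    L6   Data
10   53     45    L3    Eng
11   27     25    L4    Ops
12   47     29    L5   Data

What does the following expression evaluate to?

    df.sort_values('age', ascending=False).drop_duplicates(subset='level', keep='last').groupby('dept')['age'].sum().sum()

sort by age descending:
    age  bonus level   dept
1    63     15    L6    Ops
0    61     14    L4    Eng
9    57      6    L6   Data
5    56     46    L4  Legal
10   53     45    L3    Eng
12   47     29    L5   Data
4    45      3    L4    Ops
6    44     47    L7    Eng
3    41     47    L6    Eng
2    36     39    L7   Data
11   27     25    L4    Ops
8    26     41    L5    Eng
7    23      7    L4    Eng
drop duplicate level (keep=last):
    age  bonus level  dept
10   53     45    L3   Eng
3    41     47    L6   Eng
2    36     39    L7  Data
8    26     41    L5   Eng
7    23      7    L4   Eng
group by dept, sum of age:
dept
Data     36
Eng     143
Name: age, dtype: int64
Finally, sum of the resulting series = 179.

179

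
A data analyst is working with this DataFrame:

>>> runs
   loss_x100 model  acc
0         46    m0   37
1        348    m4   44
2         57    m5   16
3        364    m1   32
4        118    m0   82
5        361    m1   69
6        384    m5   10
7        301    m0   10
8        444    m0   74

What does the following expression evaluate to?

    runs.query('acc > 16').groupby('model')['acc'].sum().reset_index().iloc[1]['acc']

101

filter rows where acc > 16:
   loss_x100 model  acc
0         46    m0   37
1        348    m4   44
3        364    m1   32
4        118    m0   82
5        361    m1   69
8        444    m0   74
group by model, sum of acc:
model
m0    193
m1    101
m4     44
Name: acc, dtype: int64
reset_index():
  model  acc
0    m0  193
1    m1  101
2    m4   44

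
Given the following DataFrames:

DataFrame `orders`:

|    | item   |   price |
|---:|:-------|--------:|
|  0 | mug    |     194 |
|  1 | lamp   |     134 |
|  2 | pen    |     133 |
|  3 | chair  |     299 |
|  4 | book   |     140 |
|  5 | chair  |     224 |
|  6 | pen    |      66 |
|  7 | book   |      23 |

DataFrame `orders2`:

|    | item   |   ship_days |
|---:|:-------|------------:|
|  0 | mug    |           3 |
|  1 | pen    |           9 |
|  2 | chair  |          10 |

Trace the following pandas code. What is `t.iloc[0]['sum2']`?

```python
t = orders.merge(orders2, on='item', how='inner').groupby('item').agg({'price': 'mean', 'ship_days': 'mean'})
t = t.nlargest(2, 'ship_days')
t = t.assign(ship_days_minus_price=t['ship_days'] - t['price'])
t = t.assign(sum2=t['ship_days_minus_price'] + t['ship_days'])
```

-241.5

merge on 'item' (how='inner') → 5 rows:
    item  price  ship_days
0    mug    194          3
1    pen    133          9
2  chair    299         10
3  chair    224         10
4    pen     66          9
group by item: mean(price), mean(ship_days):
       price  ship_days
item                   
chair  261.5       10.0
mug    194.0        3.0
pen     99.5        9.0
take 2 rows with largest ship_days:
       price  ship_days
item                   
chair  261.5       10.0
pen     99.5        9.0
add column ship_days_minus_price = t['ship_days'] - t['price']:
       price  ship_days  ship_days_minus_price
item                                          
chair  261.5       10.0                 -251.5
pen     99.5        9.0                  -90.5
add column sum2 = t['ship_days_minus_price'] + t['ship_days']:
       price  ship_days  ship_days_minus_price   sum2
item                                                 
chair  261.5       10.0                 -251.5 -241.5
pen     99.5        9.0                  -90.5  -81.5
Hence -241.5.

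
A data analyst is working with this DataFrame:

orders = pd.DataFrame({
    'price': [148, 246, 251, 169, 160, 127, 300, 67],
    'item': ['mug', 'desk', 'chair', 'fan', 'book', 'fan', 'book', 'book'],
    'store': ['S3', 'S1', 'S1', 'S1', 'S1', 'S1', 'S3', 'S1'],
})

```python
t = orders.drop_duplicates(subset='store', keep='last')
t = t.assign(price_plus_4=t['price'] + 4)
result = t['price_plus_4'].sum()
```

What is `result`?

drop duplicate store (keep=last):
   price  item store
6    300  book    S3
7     67  book    S1
add column price_plus_4 = t['price'] + 4:
   price  item store  price_plus_4
6    300  book    S3           304
7     67  book    S1            71

375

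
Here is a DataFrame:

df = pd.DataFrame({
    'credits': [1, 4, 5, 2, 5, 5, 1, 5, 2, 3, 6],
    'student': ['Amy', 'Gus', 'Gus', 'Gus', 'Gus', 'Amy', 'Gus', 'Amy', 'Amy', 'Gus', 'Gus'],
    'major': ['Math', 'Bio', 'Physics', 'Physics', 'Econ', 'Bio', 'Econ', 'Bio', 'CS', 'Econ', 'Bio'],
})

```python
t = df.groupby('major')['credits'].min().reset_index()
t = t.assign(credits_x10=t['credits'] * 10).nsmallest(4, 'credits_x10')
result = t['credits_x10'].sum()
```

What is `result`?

60

group by major, min of credits:
major
Bio        4
CS         2
Econ       1
Math       1
Physics    2
Name: credits, dtype: int64
reset_index():
     major  credits
0      Bio        4
1       CS        2
2     Econ        1
3     Math        1
4  Physics        2
add column credits_x10 = t['credits'] * 10:
     major  credits  credits_x10
0      Bio        4           40
1       CS        2           20
2     Econ        1           10
3     Math        1           10
4  Physics        2           20
take 4 rows with smallest credits_x10:
     major  credits  credits_x10
2     Econ        1           10
3     Math        1           10
1       CS        2           20
4  Physics        2           20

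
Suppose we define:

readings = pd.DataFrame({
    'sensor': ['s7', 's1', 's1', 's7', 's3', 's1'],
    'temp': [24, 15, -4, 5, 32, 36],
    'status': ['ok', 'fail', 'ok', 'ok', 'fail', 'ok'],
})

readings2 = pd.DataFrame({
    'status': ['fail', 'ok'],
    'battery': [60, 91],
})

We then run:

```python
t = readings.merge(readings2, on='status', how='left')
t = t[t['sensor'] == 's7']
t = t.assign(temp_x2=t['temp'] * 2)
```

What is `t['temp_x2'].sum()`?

58

merge on 'status' (how='left') → 6 rows:
  sensor  temp status  battery
0     s7    24     ok       91
1     s1    15   fail       60
2     s1    -4     ok       91
3     s7     5     ok       91
4     s3    32   fail       60
5     s1    36     ok       91
filter rows where sensor == 's7':
  sensor  temp status  battery
0     s7    24     ok       91
3     s7     5     ok       91
add column temp_x2 = t['temp'] * 2:
  sensor  temp status  battery  temp_x2
0     s7    24     ok       91       48
3     s7     5     ok       91       10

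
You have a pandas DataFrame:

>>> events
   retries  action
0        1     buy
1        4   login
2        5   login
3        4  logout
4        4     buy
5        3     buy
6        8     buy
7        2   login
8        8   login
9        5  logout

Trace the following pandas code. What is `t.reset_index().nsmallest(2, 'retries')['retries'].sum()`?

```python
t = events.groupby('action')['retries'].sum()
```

25

group by action, sum of retries:
action
buy       16
login     19
logout     9
Name: retries, dtype: int64
reset_index():
   action  retries
0     buy       16
1   login       19
2  logout        9
take 2 rows with smallest retries:
   action  retries
2  logout        9
0     buy       16
The sum of column 'retries' is 25.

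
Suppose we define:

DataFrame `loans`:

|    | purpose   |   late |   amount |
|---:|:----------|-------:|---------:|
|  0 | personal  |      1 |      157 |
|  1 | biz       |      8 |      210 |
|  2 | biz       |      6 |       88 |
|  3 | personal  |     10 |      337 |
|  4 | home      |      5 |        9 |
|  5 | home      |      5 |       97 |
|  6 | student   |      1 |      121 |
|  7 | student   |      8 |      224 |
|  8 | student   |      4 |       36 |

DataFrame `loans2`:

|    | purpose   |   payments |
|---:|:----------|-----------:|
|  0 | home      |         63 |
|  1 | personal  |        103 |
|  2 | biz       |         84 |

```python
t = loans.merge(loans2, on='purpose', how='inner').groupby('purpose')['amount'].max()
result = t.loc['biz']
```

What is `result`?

210

merge on 'purpose' (how='inner') → 6 rows:
    purpose  late  amount  payments
0  personal     1     157       103
1       biz     8     210        84
2       biz     6      88        84
3  personal    10     337       103
4      home     5       9        63
5      home     5      97        63
group by purpose, max of amount:
purpose
biz         210
home         97
personal    337
Name: amount, dtype: int64
Taking the value at index 'biz' gives 210.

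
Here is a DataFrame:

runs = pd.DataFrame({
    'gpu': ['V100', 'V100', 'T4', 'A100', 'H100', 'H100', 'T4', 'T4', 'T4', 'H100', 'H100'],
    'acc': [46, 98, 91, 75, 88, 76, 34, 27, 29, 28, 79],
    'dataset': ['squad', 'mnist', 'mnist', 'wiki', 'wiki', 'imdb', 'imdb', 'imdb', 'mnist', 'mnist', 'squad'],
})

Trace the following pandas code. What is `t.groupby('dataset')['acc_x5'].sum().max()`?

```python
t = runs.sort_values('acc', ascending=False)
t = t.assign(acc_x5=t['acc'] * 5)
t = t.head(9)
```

sort by acc descending:
     gpu  acc dataset
1   V100   98   mnist
2     T4   91   mnist
4   H100   88    wiki
10  H100   79   squad
5   H100   76    imdb
3   A100   75    wiki
0   V100   46   squad
6     T4   34    imdb
8     T4   29   mnist
9   H100   28   mnist
7     T4   27    imdb
add column acc_x5 = t['acc'] * 5:
     gpu  acc dataset  acc_x5
1   V100   98   mnist     490
2     T4   91   mnist     455
4   H100   88    wiki     440
10  H100   79   squad     395
5   H100   76    imdb     380
3   A100   75    wiki     375
0   V100   46   squad     230
6     T4   34    imdb     170
8     T4   29   mnist     145
9   H100   28   mnist     140
7     T4   27    imdb     135
take first 9 rows:
     gpu  acc dataset  acc_x5
1   V100   98   mnist     490
2     T4   91   mnist     455
4   H100   88    wiki     440
10  H100   79   squad     395
5   H100   76    imdb     380
3   A100   75    wiki     375
0   V100   46   squad     230
6     T4   34    imdb     170
8     T4   29   mnist     145
group by dataset, sum of acc_x5:
dataset
imdb      550
mnist    1090
squad     625
wiki      815
Name: acc_x5, dtype: int64

1090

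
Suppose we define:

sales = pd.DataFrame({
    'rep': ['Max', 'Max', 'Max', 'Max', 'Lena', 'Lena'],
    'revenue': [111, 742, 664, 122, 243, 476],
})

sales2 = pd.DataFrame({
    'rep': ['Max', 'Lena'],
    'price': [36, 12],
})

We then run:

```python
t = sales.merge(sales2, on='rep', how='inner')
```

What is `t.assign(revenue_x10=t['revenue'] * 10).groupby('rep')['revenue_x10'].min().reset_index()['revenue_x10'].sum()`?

3540

merge on 'rep' (how='inner') → 6 rows:
    rep  revenue  price
0   Max      111     36
1   Max      742     36
2   Max      664     36
3   Max      122     36
4  Lena      243     12
5  Lena      476     12
add column revenue_x10 = t['revenue'] * 10:
    rep  revenue  price  revenue_x10
0   Max      111     36         1110
1   Max      742     36         7420
2   Max      664     36         6640
3   Max      122     36         1220
4  Lena      243     12         2430
5  Lena      476     12         4760
group by rep, min of revenue_x10:
rep
Lena    2430
Max     1110
Name: revenue_x10, dtype: int64
reset_index():
    rep  revenue_x10
0  Lena         2430
1   Max         1110
Then the sum of column 'revenue_x10': 3540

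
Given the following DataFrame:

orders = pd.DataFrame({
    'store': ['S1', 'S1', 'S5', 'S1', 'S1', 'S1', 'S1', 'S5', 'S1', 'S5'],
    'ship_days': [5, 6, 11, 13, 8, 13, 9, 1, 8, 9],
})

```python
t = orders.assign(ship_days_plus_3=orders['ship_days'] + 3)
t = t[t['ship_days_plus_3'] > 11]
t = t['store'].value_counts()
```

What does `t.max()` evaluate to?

add column ship_days_plus_3 = orders['ship_days'] + 3:
  store  ship_days  ship_days_plus_3
0    S1          5                 8
1    S1          6                 9
2    S5         11                14
3    S1         13                16
4    S1          8                11
5    S1         13                16
6    S1          9                12
7    S5          1                 4
8    S1          8                11
9    S5          9                12
filter rows where ship_days_plus_3 > 11:
  store  ship_days  ship_days_plus_3
2    S5         11                14
3    S1         13                16
5    S1         13                16
6    S1          9                12
9    S5          9                12
value_counts of store:
store
S1    3
S5    2
Name: count, dtype: int64

3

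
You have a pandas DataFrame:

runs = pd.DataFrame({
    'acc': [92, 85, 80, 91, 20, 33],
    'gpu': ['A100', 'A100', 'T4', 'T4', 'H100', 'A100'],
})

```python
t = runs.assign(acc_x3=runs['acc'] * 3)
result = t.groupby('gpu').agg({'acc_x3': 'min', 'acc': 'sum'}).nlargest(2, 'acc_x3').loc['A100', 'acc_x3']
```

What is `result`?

99

add column acc_x3 = runs['acc'] * 3:
   acc   gpu  acc_x3
0   92  A100     276
1   85  A100     255
2   80    T4     240
3   91    T4     273
4   20  H100      60
5   33  A100      99
group by gpu: min(acc_x3), sum(acc):
      acc_x3  acc
gpu              
A100      99  210
H100      60   20
T4       240  171
take 2 rows with largest acc_x3:
      acc_x3  acc
gpu              
T4       240  171
A100      99  210
Taking the value at row 'A100', column 'acc_x3' gives 99.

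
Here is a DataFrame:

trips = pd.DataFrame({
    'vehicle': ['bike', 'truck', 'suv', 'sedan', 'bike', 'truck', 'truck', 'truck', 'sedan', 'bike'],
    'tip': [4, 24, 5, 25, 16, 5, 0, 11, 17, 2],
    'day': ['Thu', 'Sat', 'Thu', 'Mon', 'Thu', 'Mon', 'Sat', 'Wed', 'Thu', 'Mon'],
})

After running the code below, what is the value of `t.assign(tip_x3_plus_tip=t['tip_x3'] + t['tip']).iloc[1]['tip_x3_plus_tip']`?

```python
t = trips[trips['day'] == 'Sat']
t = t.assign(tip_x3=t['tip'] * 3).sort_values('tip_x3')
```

filter rows where day == 'Sat':
  vehicle  tip  day
1   truck   24  Sat
6   truck    0  Sat
add column tip_x3 = t['tip'] * 3:
  vehicle  tip  day  tip_x3
1   truck   24  Sat      72
6   truck    0  Sat       0
sort by tip_x3:
  vehicle  tip  day  tip_x3
6   truck    0  Sat       0
1   truck   24  Sat      72
add column tip_x3_plus_tip = t['tip_x3'] + t['tip']:
  vehicle  tip  day  tip_x3  tip_x3_plus_tip
6   truck    0  Sat       0                0
1   truck   24  Sat      72               96
Reading off the value at position 1, column 'tip_x3_plus_tip', we get 96.

96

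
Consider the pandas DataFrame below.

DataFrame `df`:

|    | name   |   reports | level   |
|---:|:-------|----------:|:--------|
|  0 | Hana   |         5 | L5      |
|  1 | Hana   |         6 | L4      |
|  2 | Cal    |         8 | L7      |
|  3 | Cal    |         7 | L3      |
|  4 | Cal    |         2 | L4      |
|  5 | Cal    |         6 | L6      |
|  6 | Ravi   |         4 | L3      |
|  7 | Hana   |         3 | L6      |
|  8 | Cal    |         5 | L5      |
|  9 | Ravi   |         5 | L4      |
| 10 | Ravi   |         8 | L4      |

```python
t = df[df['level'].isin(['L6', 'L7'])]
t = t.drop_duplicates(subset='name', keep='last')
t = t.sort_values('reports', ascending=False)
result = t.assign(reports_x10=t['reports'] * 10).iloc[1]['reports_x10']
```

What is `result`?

filter rows where level in ['L6', 'L7']:
   name  reports level
2   Cal        8    L7
5   Cal        6    L6
7  Hana        3    L6
drop duplicate name (keep=last):
   name  reports level
5   Cal        6    L6
7  Hana        3    L6
sort by reports descending:
   name  reports level
5   Cal        6    L6
7  Hana        3    L6
add column reports_x10 = t['reports'] * 10:
   name  reports level  reports_x10
5   Cal        6    L6           60
7  Hana        3    L6           30

30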